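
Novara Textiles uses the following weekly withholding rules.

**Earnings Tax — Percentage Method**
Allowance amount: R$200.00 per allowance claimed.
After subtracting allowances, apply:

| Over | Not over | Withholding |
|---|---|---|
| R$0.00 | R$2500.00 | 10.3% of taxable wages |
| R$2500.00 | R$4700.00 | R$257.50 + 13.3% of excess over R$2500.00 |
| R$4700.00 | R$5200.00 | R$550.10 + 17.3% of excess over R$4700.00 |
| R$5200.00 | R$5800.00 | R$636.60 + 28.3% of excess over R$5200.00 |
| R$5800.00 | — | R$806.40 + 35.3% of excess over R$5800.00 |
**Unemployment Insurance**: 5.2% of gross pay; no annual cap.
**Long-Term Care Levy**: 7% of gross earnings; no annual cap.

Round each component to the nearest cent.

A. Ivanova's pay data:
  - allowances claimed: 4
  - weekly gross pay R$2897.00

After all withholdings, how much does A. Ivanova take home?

Earnings Tax: taxable = R$2897.00 − 4×R$200.00 = R$2097.00
  10.3% × R$2097.00 = R$215.99
Unemployment Insurance: 5.2% × R$2897.00 = R$150.64
Long-Term Care Levy: 7% × R$2897.00 = R$202.79
Total withheld: R$215.99 + R$150.64 + R$202.79 = R$569.42
Net pay: R$2897.00 − R$569.42 = R$2327.58

R$2327.58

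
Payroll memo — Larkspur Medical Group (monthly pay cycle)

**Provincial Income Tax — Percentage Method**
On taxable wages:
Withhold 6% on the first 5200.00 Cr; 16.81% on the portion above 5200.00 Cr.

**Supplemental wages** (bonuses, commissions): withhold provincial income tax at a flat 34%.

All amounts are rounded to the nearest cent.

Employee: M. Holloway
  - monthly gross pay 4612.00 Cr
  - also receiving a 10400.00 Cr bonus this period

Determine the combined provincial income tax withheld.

3812.72 Cr

Provincial Income Tax: taxable = 4612.00 Cr
  6% × 4612.00 Cr = 276.72 Cr
Supplemental (34% flat on bonus): 34% × 10400.00 Cr = 3536.00 Cr
Total provincial income tax: 276.72 Cr + 3536.00 Cr = 3812.72 Cr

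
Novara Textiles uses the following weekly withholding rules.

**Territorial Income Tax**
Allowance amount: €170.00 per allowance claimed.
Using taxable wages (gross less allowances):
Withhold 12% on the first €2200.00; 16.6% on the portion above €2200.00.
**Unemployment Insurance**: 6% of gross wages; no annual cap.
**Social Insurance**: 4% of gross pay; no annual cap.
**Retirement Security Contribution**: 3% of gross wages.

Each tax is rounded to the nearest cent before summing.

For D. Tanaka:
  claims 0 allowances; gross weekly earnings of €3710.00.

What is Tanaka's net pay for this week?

€2713.04

Territorial Income Tax: taxable = €3710.00
  €264.00 + 16.6% × (€3710.00 − €2200.00) = €264.00 + 16.6% × €1510.00 = €514.66
Unemployment Insurance: 6% × €3710.00 = €222.60
Social Insurance: 4% × €3710.00 = €148.40
Retirement Security Contribution: 3% × €3710.00 = €111.30
Total withheld: €514.66 + €222.60 + €148.40 + €111.30 = €996.96
Net pay: €3710.00 − €996.96 = €2713.04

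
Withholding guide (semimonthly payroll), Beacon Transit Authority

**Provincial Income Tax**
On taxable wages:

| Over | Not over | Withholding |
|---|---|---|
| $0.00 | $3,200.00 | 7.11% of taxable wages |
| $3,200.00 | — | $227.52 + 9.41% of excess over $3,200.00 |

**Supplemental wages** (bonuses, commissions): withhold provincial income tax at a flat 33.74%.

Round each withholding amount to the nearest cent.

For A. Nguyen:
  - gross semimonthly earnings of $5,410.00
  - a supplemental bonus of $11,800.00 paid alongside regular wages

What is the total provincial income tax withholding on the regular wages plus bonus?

Provincial Income Tax: taxable = $5,410.00
  $227.52 + 9.41% × ($5,410.00 − $3,200.00) = $227.52 + 9.41% × $2,210.00 = $435.48
Supplemental (33.74% flat on bonus): 33.74% × $11,800.00 = $3,981.32
Total provincial income tax: $435.48 + $3,981.32 = $4,416.80

$4,416.80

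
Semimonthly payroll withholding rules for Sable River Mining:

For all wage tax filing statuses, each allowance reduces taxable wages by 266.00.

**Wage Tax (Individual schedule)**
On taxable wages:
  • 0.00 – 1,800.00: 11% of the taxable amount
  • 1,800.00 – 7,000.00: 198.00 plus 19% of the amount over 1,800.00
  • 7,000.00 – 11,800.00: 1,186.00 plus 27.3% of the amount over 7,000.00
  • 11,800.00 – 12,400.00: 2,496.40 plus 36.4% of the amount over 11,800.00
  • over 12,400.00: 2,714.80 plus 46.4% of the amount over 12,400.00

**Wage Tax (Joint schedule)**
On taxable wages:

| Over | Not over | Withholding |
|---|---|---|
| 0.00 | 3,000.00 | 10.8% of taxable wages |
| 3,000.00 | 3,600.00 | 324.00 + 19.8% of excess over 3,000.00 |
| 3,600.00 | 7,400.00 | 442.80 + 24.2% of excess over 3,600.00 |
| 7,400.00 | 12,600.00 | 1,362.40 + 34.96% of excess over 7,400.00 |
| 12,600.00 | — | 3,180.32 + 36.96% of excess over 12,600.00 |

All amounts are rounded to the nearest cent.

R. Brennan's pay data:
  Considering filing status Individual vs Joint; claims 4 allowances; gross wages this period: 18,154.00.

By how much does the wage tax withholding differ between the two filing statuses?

51.14

Wage Tax (Individual): taxable = 18,154.00 − 4×266.00 = 17,090.00
  2,714.80 + 46.4% × (17,090.00 − 12,400.00) = 2,714.80 + 46.4% × 4,690.00 = 4,890.96
Wage Tax (Joint): taxable = 18,154.00 − 4×266.00 = 17,090.00
  3,180.32 + 36.96% × (17,090.00 − 12,600.00) = 3,180.32 + 36.96% × 4,490.00 = 4,839.82
Difference: |4,890.96 − 4,839.82| = 51.14 (higher under Individual)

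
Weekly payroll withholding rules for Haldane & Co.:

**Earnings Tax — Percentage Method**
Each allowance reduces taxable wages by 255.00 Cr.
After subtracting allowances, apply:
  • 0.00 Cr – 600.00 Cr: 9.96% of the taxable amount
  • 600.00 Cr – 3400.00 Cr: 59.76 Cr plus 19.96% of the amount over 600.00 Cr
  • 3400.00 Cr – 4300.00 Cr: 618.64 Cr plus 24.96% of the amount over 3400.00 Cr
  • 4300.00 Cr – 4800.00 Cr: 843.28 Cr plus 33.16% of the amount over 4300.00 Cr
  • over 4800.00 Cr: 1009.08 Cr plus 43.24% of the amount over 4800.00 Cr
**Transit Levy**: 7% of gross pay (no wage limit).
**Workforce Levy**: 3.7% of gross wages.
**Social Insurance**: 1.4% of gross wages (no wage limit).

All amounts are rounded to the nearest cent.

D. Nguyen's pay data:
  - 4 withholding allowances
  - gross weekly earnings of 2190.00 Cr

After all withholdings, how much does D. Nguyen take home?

Earnings Tax: taxable = 2190.00 Cr − 4×255.00 Cr = 1170.00 Cr
  59.76 Cr + 19.96% × (1170.00 Cr − 600.00 Cr) = 59.76 Cr + 19.96% × 570.00 Cr = 173.53 Cr
Transit Levy: 7% × 2190.00 Cr = 153.30 Cr
Workforce Levy: 3.7% × 2190.00 Cr = 81.03 Cr
Social Insurance: 1.4% × 2190.00 Cr = 30.66 Cr
Total withheld: 173.53 Cr + 153.30 Cr + 81.03 Cr + 30.66 Cr = 438.52 Cr
Net pay: 2190.00 Cr − 438.52 Cr = 1751.48 Cr

1751.48 Cr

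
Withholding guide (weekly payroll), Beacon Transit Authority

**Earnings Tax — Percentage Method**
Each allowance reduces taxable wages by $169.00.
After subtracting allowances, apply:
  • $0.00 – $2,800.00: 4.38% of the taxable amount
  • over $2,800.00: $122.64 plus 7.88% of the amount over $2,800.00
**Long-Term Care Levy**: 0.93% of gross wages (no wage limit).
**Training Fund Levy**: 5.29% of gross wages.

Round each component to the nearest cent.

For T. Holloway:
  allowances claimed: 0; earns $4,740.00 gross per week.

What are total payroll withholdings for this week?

Earnings Tax: taxable = $4,740.00
  $122.64 + 7.88% × ($4,740.00 − $2,800.00) = $122.64 + 7.88% × $1,940.00 = $275.51
Long-Term Care Levy: 0.93% × $4,740.00 = $44.08
Training Fund Levy: 5.29% × $4,740.00 = $250.75
Total: $275.51 + $44.08 + $250.75 = $570.34

$570.34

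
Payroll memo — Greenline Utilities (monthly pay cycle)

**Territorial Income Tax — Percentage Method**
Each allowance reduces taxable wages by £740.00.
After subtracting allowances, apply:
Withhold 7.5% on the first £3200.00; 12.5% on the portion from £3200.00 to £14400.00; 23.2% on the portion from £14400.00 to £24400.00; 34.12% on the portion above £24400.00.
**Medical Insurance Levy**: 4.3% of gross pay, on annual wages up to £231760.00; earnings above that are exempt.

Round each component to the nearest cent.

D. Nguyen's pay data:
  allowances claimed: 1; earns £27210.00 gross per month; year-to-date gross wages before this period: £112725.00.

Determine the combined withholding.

Territorial Income Tax: taxable = £27210.00 − 1×£740.00 = £26470.00
  £3960.00 + 34.12% × (£26470.00 − £24400.00) = £3960.00 + 34.12% × £2070.00 = £4666.28
Medical Insurance Levy: 4.3% × £27210.00 = £1170.03
Total: £4666.28 + £1170.03 = £5836.31

£5836.31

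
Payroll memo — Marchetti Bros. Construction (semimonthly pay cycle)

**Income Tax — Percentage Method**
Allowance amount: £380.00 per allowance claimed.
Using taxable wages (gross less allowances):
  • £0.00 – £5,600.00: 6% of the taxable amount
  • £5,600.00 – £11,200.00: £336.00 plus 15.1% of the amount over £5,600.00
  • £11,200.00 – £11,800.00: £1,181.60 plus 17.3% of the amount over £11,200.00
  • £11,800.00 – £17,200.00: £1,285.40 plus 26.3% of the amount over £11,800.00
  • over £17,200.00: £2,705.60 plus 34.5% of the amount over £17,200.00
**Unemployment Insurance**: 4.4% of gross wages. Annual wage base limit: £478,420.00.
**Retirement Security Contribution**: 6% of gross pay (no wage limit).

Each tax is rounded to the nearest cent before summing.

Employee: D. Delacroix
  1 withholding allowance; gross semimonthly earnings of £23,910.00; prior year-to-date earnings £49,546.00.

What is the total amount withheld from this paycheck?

Income Tax: taxable = £23,910.00 − 1×£380.00 = £23,530.00
  £2,705.60 + 34.5% × (£23,530.00 − £17,200.00) = £2,705.60 + 34.5% × £6,330.00 = £4,889.45
Unemployment Insurance: 4.4% × £23,910.00 = £1,052.04
Retirement Security Contribution: 6% × £23,910.00 = £1,434.60
Total: £4,889.45 + £1,052.04 + £1,434.60 = £7,376.09

£7,376.09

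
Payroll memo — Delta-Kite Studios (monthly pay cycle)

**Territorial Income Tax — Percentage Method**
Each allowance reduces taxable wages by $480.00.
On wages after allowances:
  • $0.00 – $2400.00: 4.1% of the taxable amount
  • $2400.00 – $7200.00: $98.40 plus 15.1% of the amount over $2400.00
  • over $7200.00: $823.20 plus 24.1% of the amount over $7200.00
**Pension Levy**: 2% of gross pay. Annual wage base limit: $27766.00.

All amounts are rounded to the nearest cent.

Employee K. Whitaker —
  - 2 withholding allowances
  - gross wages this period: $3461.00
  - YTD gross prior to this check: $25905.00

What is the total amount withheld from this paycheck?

Territorial Income Tax: taxable = $3461.00 − 2×$480.00 = $2501.00
  $98.40 + 15.1% × ($2501.00 − $2400.00) = $98.40 + 15.1% × $101.00 = $113.65
Pension Levy: cap $27766.00 − YTD $25905.00 = $1861.00 subject; 2% × $1861.00 = $37.22
Total: $113.65 + $37.22 = $150.87

$150.87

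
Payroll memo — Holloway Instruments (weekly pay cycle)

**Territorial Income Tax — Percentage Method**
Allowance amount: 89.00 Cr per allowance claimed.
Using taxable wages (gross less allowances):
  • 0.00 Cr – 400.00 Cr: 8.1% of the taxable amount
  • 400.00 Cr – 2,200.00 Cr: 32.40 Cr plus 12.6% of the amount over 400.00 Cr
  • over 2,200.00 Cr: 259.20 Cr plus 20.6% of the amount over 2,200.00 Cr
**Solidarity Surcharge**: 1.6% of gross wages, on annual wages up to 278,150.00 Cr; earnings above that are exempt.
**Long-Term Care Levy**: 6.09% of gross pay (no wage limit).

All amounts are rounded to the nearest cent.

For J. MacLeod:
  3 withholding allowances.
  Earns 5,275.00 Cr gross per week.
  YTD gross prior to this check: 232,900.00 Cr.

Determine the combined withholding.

1,243.30 Cr

Territorial Income Tax: taxable = 5,275.00 Cr − 3×89.00 Cr = 5,008.00 Cr
  259.20 Cr + 20.6% × (5,008.00 Cr − 2,200.00 Cr) = 259.20 Cr + 20.6% × 2,808.00 Cr = 837.65 Cr
Solidarity Surcharge: 1.6% × 5,275.00 Cr = 84.40 Cr
Long-Term Care Levy: 6.09% × 5,275.00 Cr = 321.25 Cr
Total: 837.65 Cr + 84.40 Cr + 321.25 Cr = 1,243.30 Cr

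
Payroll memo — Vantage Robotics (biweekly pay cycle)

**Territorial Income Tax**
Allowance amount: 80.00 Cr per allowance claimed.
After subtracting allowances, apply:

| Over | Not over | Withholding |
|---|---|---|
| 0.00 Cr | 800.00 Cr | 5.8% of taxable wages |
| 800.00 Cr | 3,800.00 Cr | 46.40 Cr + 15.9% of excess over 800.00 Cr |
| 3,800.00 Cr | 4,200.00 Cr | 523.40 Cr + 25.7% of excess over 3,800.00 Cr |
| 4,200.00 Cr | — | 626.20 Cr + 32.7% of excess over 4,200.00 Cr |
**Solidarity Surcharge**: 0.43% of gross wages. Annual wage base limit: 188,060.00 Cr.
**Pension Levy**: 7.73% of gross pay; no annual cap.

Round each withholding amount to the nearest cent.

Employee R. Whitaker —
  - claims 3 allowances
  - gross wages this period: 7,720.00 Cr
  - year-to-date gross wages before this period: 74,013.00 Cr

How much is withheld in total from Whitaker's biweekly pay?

2,328.72 Cr

Territorial Income Tax: taxable = 7,720.00 Cr − 3×80.00 Cr = 7,480.00 Cr
  626.20 Cr + 32.7% × (7,480.00 Cr − 4,200.00 Cr) = 626.20 Cr + 32.7% × 3,280.00 Cr = 1,698.76 Cr
Solidarity Surcharge: 0.43% × 7,720.00 Cr = 33.20 Cr
Pension Levy: 7.73% × 7,720.00 Cr = 596.76 Cr
Total: 1,698.76 Cr + 33.20 Cr + 596.76 Cr = 2,328.72 Cr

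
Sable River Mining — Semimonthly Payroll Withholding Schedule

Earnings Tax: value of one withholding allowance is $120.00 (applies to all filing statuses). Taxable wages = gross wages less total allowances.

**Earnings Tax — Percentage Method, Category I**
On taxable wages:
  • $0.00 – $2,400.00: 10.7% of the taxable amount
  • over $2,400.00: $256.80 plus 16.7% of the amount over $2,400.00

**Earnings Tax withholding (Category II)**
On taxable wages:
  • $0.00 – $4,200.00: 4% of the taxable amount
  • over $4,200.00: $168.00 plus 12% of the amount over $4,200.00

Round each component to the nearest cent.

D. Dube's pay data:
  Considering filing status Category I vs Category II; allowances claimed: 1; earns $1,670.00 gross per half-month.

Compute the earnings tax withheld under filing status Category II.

$62.00

Earnings Tax (Category II): taxable = $1,670.00 − 1×$120.00 = $1,550.00
  4% × $1,550.00 = $62.00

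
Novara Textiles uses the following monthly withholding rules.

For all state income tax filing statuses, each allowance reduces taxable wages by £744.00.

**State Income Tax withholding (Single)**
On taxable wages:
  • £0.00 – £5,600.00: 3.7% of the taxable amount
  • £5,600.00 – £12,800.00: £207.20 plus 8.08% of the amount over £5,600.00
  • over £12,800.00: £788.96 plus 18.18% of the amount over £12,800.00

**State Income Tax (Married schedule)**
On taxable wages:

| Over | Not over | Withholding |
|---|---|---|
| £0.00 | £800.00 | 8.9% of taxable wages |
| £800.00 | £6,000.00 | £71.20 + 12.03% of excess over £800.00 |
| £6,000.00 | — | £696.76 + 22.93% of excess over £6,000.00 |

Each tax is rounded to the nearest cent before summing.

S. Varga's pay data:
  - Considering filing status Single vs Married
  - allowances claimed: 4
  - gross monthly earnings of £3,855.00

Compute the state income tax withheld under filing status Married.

£80.70

State Income Tax (Married): taxable = £3,855.00 − 4×£744.00 = £879.00
  £71.20 + 12.03% × (£879.00 − £800.00) = £71.20 + 12.03% × £79.00 = £80.70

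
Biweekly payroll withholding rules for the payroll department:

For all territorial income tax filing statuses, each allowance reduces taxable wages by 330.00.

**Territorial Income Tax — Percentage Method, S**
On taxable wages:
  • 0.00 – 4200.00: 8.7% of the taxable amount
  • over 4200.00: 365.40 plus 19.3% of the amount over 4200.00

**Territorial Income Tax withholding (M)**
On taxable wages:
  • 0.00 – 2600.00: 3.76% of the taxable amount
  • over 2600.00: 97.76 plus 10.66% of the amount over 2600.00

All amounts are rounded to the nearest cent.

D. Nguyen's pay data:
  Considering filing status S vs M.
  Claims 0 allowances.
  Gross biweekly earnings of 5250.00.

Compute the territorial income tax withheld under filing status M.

Territorial Income Tax (M): taxable = 5250.00
  97.76 + 10.66% × (5250.00 − 2600.00) = 97.76 + 10.66% × 2650.00 = 380.25

380.25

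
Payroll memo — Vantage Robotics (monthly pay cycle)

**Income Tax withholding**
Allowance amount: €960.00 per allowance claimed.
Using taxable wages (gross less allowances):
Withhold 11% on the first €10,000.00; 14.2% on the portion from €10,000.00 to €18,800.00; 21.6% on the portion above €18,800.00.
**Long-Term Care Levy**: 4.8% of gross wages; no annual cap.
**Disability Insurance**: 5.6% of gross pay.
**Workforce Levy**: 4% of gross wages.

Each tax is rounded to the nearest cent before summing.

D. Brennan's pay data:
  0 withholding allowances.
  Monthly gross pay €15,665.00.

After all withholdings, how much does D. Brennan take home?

€11,504.81

Income Tax: taxable = €15,665.00
  €1,100.00 + 14.2% × (€15,665.00 − €10,000.00) = €1,100.00 + 14.2% × €5,665.00 = €1,904.43
Long-Term Care Levy: 4.8% × €15,665.00 = €751.92
Disability Insurance: 5.6% × €15,665.00 = €877.24
Workforce Levy: 4% × €15,665.00 = €626.60
Total withheld: €1,904.43 + €751.92 + €877.24 + €626.60 = €4,160.19
Net pay: €15,665.00 − €4,160.19 = €11,504.81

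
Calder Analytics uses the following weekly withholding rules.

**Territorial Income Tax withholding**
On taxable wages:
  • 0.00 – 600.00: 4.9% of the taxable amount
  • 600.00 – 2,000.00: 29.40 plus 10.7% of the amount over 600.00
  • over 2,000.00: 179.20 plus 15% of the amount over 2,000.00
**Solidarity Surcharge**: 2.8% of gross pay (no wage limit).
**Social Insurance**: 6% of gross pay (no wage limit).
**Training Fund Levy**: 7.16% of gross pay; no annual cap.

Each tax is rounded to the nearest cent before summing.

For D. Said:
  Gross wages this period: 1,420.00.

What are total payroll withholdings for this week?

343.77

Territorial Income Tax: taxable = 1,420.00
  29.40 + 10.7% × (1,420.00 − 600.00) = 29.40 + 10.7% × 820.00 = 117.14
Solidarity Surcharge: 2.8% × 1,420.00 = 39.76
Social Insurance: 6% × 1,420.00 = 85.20
Training Fund Levy: 7.16% × 1,420.00 = 101.67
Total: 117.14 + 39.76 + 85.20 + 101.67 = 343.77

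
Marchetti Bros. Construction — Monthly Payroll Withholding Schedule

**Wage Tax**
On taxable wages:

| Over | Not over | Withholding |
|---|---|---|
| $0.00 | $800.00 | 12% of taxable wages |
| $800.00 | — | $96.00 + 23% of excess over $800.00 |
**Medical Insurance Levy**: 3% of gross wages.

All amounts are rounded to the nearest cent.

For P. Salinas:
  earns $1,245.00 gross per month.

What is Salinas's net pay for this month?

$1,009.30

Wage Tax: taxable = $1,245.00
  $96.00 + 23% × ($1,245.00 − $800.00) = $96.00 + 23% × $445.00 = $198.35
Medical Insurance Levy: 3% × $1,245.00 = $37.35
Total withheld: $198.35 + $37.35 = $235.70
Net pay: $1,245.00 − $235.70 = $1,009.30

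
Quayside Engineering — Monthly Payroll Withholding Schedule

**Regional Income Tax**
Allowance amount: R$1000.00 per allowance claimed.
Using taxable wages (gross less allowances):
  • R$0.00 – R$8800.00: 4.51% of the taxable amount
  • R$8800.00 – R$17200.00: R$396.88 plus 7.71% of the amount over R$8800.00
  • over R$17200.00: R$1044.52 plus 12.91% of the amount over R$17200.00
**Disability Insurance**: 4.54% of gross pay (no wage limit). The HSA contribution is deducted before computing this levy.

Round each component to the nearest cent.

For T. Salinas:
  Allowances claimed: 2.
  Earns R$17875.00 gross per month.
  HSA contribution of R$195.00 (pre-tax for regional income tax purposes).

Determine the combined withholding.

Regional Income Tax: taxable = R$17875.00 − R$195.00 − 2×R$1000.00 = R$15680.00
  R$396.88 + 7.71% × (R$15680.00 − R$8800.00) = R$396.88 + 7.71% × R$6880.00 = R$927.33
Disability Insurance: 4.54% × R$17680.00 = R$802.67
Total: R$927.33 + R$802.67 = R$1730.00

R$1730.00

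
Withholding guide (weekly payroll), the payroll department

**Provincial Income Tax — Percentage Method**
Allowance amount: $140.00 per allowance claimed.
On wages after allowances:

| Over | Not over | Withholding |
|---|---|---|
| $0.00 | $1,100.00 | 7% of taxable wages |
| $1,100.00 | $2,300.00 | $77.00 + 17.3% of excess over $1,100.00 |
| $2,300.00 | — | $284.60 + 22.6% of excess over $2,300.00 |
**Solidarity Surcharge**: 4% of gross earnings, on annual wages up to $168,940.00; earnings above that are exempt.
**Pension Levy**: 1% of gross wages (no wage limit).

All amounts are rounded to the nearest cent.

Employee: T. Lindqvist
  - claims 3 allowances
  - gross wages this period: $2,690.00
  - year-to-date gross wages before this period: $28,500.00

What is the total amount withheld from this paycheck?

Provincial Income Tax: taxable = $2,690.00 − 3×$140.00 = $2,270.00
  $77.00 + 17.3% × ($2,270.00 − $1,100.00) = $77.00 + 17.3% × $1,170.00 = $279.41
Solidarity Surcharge: 4% × $2,690.00 = $107.60
Pension Levy: 1% × $2,690.00 = $26.90
Total: $279.41 + $107.60 + $26.90 = $413.91

$413.91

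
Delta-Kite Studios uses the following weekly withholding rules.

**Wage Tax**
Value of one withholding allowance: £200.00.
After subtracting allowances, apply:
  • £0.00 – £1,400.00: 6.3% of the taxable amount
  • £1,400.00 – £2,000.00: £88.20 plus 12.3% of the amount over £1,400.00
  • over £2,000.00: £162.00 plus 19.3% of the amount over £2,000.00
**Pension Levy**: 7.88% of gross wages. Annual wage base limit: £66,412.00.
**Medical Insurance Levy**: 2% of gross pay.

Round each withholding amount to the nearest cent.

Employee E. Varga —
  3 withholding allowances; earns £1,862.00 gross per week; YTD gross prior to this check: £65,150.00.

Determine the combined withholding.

Wage Tax: taxable = £1,862.00 − 3×£200.00 = £1,262.00
  6.3% × £1,262.00 = £79.51
Pension Levy: cap £66,412.00 − YTD £65,150.00 = £1,262.00 subject; 7.88% × £1,262.00 = £99.45
Medical Insurance Levy: 2% × £1,862.00 = £37.24
Total: £79.51 + £99.45 + £37.24 = £216.20

£216.20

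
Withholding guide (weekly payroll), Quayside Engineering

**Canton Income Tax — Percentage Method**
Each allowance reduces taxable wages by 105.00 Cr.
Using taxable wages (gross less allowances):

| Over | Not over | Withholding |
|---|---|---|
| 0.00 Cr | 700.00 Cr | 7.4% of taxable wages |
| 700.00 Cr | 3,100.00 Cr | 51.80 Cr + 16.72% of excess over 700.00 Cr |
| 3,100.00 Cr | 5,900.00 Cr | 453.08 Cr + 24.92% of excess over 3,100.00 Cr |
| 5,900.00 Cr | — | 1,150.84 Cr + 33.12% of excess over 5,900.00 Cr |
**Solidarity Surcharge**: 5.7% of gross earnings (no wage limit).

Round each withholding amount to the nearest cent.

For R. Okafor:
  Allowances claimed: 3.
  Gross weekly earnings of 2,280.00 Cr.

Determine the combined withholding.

Canton Income Tax: taxable = 2,280.00 Cr − 3×105.00 Cr = 1,965.00 Cr
  51.80 Cr + 16.72% × (1,965.00 Cr − 700.00 Cr) = 51.80 Cr + 16.72% × 1,265.00 Cr = 263.31 Cr
Solidarity Surcharge: 5.7% × 2,280.00 Cr = 129.96 Cr
Total: 263.31 Cr + 129.96 Cr = 393.27 Cr

393.27 Cr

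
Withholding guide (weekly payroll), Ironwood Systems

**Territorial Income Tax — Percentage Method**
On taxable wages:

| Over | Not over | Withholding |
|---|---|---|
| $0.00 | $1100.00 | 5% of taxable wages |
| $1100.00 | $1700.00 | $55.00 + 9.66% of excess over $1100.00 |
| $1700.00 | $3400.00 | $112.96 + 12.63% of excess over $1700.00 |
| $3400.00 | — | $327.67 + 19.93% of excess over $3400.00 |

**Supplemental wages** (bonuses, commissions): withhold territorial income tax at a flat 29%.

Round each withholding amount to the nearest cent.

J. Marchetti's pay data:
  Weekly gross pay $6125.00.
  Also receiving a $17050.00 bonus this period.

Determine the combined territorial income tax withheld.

Territorial Income Tax: taxable = $6125.00
  $327.67 + 19.93% × ($6125.00 − $3400.00) = $327.67 + 19.93% × $2725.00 = $870.76
Supplemental (29% flat on bonus): 29% × $17050.00 = $4944.50
Total territorial income tax: $870.76 + $4944.50 = $5815.26

$5815.26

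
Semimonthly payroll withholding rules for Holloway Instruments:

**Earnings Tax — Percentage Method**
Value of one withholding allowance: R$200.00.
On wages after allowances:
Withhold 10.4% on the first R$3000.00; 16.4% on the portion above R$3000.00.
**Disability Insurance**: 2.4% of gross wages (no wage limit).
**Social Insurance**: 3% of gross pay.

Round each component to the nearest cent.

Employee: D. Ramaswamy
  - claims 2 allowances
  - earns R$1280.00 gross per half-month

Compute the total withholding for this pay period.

R$160.64

Earnings Tax: taxable = R$1280.00 − 2×R$200.00 = R$880.00
  10.4% × R$880.00 = R$91.52
Disability Insurance: 2.4% × R$1280.00 = R$30.72
Social Insurance: 3% × R$1280.00 = R$38.40
Total: R$91.52 + R$30.72 + R$38.40 = R$160.64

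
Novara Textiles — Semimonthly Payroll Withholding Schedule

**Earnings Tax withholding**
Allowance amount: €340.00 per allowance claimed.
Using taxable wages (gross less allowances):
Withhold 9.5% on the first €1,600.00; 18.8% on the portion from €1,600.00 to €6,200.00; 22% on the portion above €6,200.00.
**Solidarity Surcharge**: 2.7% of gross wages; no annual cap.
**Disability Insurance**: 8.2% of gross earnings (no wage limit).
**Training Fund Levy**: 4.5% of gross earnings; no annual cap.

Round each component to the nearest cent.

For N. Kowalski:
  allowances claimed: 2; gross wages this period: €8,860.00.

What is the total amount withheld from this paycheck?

€2,816.84

Earnings Tax: taxable = €8,860.00 − 2×€340.00 = €8,180.00
  €1,016.80 + 22% × (€8,180.00 − €6,200.00) = €1,016.80 + 22% × €1,980.00 = €1,452.40
Solidarity Surcharge: 2.7% × €8,860.00 = €239.22
Disability Insurance: 8.2% × €8,860.00 = €726.52
Training Fund Levy: 4.5% × €8,860.00 = €398.70
Total: €1,452.40 + €239.22 + €726.52 + €398.70 = €2,816.84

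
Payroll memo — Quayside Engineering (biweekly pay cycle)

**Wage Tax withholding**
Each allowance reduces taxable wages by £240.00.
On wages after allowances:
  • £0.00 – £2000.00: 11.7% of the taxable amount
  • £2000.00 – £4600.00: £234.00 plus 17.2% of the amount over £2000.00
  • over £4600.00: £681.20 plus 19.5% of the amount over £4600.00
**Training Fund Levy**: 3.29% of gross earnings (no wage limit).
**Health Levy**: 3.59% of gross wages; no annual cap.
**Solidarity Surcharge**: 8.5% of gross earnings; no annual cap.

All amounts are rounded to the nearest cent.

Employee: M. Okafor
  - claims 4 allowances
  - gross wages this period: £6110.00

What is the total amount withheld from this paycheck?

Wage Tax: taxable = £6110.00 − 4×£240.00 = £5150.00
  £681.20 + 19.5% × (£5150.00 − £4600.00) = £681.20 + 19.5% × £550.00 = £788.45
Training Fund Levy: 3.29% × £6110.00 = £201.02
Health Levy: 3.59% × £6110.00 = £219.35
Solidarity Surcharge: 8.5% × £6110.00 = £519.35
Total: £788.45 + £201.02 + £219.35 + £519.35 = £1728.17

£1728.17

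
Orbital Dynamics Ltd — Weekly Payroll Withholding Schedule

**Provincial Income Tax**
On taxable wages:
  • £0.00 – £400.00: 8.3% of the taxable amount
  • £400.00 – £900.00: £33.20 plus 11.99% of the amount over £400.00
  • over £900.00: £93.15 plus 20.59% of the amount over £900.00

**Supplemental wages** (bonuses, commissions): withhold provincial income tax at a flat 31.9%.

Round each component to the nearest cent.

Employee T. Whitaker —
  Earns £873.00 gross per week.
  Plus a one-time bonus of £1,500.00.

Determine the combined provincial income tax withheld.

£568.41

Provincial Income Tax: taxable = £873.00
  £33.20 + 11.99% × (£873.00 − £400.00) = £33.20 + 11.99% × £473.00 = £89.91
Supplemental (31.9% flat on bonus): 31.9% × £1,500.00 = £478.50
Total provincial income tax: £89.91 + £478.50 = £568.41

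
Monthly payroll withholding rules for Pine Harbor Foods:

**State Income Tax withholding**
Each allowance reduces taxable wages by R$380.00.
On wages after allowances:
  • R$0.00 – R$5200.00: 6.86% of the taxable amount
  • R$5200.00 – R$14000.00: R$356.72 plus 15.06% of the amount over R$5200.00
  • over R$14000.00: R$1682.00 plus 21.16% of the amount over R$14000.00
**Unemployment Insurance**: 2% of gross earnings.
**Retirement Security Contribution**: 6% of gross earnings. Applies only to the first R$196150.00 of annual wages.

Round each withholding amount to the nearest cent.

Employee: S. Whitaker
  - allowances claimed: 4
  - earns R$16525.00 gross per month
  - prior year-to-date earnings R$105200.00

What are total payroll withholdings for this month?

R$3216.66

State Income Tax: taxable = R$16525.00 − 4×R$380.00 = R$15005.00
  R$1682.00 + 21.16% × (R$15005.00 − R$14000.00) = R$1682.00 + 21.16% × R$1005.00 = R$1894.66
Unemployment Insurance: 2% × R$16525.00 = R$330.50
Retirement Security Contribution: 6% × R$16525.00 = R$991.50
Total: R$1894.66 + R$330.50 + R$991.50 = R$3216.66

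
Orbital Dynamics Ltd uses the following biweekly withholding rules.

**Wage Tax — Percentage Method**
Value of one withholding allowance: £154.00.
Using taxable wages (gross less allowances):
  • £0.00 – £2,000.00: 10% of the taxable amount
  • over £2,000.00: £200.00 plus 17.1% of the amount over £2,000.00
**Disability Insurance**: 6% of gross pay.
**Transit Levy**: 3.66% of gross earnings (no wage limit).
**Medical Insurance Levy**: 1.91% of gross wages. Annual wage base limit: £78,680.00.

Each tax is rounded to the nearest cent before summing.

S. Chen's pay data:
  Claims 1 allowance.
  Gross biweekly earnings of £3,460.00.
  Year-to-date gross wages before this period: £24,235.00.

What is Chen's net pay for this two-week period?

Wage Tax: taxable = £3,460.00 − 1×£154.00 = £3,306.00
  £200.00 + 17.1% × (£3,306.00 − £2,000.00) = £200.00 + 17.1% × £1,306.00 = £423.33
Disability Insurance: 6% × £3,460.00 = £207.60
Transit Levy: 3.66% × £3,460.00 = £126.64
Medical Insurance Levy: 1.91% × £3,460.00 = £66.09
Total withheld: £423.33 + £207.60 + £126.64 + £66.09 = £823.66
Net pay: £3,460.00 − £823.66 = £2,636.34

£2,636.34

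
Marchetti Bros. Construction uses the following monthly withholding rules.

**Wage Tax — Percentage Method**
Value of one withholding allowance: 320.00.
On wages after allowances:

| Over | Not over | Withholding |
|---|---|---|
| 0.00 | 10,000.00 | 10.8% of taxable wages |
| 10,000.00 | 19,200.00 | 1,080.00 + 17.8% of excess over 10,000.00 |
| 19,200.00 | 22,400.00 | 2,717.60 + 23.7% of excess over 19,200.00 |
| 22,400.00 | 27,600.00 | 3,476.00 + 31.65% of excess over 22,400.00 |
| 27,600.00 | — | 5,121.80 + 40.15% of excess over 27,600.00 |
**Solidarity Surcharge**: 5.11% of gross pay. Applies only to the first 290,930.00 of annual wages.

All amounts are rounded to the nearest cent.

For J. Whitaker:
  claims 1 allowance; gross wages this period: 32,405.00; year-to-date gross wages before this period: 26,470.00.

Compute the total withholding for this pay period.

Wage Tax: taxable = 32,405.00 − 1×320.00 = 32,085.00
  5,121.80 + 40.15% × (32,085.00 − 27,600.00) = 5,121.80 + 40.15% × 4,485.00 = 6,922.53
Solidarity Surcharge: 5.11% × 32,405.00 = 1,655.90
Total: 6,922.53 + 1,655.90 = 8,578.43

8,578.43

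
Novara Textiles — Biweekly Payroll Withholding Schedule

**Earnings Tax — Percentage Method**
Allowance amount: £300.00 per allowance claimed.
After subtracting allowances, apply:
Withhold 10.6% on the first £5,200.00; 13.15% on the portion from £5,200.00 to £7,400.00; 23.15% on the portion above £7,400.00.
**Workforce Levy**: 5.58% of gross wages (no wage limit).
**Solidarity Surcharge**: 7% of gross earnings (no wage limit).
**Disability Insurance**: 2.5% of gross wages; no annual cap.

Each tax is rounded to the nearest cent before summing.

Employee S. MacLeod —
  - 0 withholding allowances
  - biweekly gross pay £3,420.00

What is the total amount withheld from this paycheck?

Earnings Tax: taxable = £3,420.00
  10.6% × £3,420.00 = £362.52
Workforce Levy: 5.58% × £3,420.00 = £190.84
Solidarity Surcharge: 7% × £3,420.00 = £239.40
Disability Insurance: 2.5% × £3,420.00 = £85.50
Total: £362.52 + £190.84 + £239.40 + £85.50 = £878.26

£878.26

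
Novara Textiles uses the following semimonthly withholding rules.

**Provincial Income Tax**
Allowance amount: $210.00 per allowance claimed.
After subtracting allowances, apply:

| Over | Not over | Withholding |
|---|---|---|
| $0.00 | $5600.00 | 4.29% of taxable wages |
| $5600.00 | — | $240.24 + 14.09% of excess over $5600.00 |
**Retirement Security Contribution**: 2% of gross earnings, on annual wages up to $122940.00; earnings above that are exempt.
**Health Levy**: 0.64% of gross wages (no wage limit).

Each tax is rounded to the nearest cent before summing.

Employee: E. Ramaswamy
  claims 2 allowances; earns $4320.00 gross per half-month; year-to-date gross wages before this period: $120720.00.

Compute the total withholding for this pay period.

$239.36

Provincial Income Tax: taxable = $4320.00 − 2×$210.00 = $3900.00
  4.29% × $3900.00 = $167.31
Retirement Security Contribution: cap $122940.00 − YTD $120720.00 = $2220.00 subject; 2% × $2220.00 = $44.40
Health Levy: 0.64% × $4320.00 = $27.65
Total: $167.31 + $44.40 + $27.65 = $239.36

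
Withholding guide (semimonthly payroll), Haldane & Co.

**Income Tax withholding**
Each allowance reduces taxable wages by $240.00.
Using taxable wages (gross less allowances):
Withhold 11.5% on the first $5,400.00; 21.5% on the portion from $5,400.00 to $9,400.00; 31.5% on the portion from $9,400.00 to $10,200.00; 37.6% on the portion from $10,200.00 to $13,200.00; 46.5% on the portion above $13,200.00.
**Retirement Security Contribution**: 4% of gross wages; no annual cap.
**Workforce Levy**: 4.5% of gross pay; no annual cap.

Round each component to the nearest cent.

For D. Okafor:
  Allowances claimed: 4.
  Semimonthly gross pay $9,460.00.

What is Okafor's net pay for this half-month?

Income Tax: taxable = $9,460.00 − 4×$240.00 = $8,500.00
  $621.00 + 21.5% × ($8,500.00 − $5,400.00) = $621.00 + 21.5% × $3,100.00 = $1,287.50
Retirement Security Contribution: 4% × $9,460.00 = $378.40
Workforce Levy: 4.5% × $9,460.00 = $425.70
Total withheld: $1,287.50 + $378.40 + $425.70 = $2,091.60
Net pay: $9,460.00 − $2,091.60 = $7,368.40

$7,368.40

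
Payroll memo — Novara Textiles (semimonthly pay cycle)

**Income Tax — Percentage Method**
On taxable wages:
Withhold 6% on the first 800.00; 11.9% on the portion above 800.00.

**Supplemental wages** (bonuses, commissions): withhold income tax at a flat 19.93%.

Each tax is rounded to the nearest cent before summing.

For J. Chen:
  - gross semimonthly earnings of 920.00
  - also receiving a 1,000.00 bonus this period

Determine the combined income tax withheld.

Income Tax: taxable = 920.00
  48.00 + 11.9% × (920.00 − 800.00) = 48.00 + 11.9% × 120.00 = 62.28
Supplemental (19.93% flat on bonus): 19.93% × 1,000.00 = 199.30
Total income tax: 62.28 + 199.30 = 261.58

261.58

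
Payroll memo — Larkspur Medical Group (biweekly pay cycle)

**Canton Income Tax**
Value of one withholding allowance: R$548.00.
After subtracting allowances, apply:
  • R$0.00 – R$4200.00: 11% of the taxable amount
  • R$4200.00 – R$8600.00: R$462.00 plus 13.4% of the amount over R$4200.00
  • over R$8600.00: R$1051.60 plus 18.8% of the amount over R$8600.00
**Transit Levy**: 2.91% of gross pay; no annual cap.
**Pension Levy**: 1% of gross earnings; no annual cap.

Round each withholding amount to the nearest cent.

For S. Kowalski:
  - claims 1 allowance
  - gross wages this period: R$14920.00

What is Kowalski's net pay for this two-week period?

Canton Income Tax: taxable = R$14920.00 − 1×R$548.00 = R$14372.00
  R$1051.60 + 18.8% × (R$14372.00 − R$8600.00) = R$1051.60 + 18.8% × R$5772.00 = R$2136.74
Transit Levy: 2.91% × R$14920.00 = R$434.17
Pension Levy: 1% × R$14920.00 = R$149.20
Total withheld: R$2136.74 + R$434.17 + R$149.20 = R$2720.11
Net pay: R$14920.00 − R$2720.11 = R$12199.89

R$12199.89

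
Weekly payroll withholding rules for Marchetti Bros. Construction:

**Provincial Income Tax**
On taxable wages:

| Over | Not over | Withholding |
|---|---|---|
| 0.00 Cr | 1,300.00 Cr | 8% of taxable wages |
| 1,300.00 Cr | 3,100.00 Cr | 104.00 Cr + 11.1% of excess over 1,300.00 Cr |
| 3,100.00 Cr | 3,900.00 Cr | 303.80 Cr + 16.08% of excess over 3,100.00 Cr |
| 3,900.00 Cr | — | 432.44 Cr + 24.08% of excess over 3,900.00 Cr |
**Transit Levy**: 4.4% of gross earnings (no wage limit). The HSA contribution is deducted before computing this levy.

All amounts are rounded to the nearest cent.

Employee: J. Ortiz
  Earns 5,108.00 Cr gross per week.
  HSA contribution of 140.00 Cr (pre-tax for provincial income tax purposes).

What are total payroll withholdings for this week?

Provincial Income Tax: taxable = 5,108.00 Cr − 140.00 Cr = 4,968.00 Cr
  432.44 Cr + 24.08% × (4,968.00 Cr − 3,900.00 Cr) = 432.44 Cr + 24.08% × 1,068.00 Cr = 689.61 Cr
Transit Levy: 4.4% × 4,968.00 Cr = 218.59 Cr
Total: 689.61 Cr + 218.59 Cr = 908.20 Cr

908.20 Cr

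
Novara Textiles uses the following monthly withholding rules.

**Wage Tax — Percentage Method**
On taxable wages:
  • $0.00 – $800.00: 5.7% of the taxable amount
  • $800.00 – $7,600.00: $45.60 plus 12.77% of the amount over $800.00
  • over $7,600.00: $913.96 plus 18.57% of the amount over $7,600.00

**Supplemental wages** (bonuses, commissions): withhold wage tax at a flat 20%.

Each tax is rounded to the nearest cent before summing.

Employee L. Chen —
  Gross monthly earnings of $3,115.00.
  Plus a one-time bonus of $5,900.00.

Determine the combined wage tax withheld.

$1,521.23

Wage Tax: taxable = $3,115.00
  $45.60 + 12.77% × ($3,115.00 − $800.00) = $45.60 + 12.77% × $2,315.00 = $341.23
Supplemental (20% flat on bonus): 20% × $5,900.00 = $1,180.00
Total wage tax: $341.23 + $1,180.00 = $1,521.23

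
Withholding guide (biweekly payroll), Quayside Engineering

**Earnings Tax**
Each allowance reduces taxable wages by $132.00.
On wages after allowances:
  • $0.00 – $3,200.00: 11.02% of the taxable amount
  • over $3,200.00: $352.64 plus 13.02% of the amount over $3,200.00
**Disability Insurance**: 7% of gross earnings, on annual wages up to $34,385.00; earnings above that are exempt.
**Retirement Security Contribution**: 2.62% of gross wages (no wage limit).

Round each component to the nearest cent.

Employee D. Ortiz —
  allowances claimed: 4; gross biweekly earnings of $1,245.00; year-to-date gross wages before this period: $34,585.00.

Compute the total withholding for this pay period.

Earnings Tax: taxable = $1,245.00 − 4×$132.00 = $717.00
  11.02% × $717.00 = $79.01
Disability Insurance: YTD $34,585.00 ≥ cap $34,385.00 → $0.00
Retirement Security Contribution: 2.62% × $1,245.00 = $32.62
Total: $79.01 + $0.00 + $32.62 = $111.63

$111.63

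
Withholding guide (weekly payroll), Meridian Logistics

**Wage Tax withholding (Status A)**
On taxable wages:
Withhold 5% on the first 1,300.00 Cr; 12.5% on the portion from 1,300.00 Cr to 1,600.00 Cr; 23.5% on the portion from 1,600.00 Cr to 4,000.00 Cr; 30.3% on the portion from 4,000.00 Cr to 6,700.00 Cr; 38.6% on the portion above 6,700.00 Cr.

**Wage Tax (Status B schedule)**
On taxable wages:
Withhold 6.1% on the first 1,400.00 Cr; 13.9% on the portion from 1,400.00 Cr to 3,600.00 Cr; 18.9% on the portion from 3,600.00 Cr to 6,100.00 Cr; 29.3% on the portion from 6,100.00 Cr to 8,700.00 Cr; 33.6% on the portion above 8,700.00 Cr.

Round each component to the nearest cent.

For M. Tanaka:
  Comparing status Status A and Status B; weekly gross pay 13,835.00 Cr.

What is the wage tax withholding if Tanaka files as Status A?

Wage Tax (Status A): taxable = 13,835.00 Cr
  1,484.60 Cr + 38.6% × (13,835.00 Cr − 6,700.00 Cr) = 1,484.60 Cr + 38.6% × 7,135.00 Cr = 4,238.71 Cr

4,238.71 Cr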